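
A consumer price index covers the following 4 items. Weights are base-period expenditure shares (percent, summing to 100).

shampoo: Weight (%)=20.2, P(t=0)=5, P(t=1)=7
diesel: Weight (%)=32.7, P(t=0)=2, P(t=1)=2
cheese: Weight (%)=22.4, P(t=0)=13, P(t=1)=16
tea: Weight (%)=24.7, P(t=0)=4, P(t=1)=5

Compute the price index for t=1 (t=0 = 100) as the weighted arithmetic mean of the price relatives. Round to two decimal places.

shampoo: 20.2 × (7/5) = 20.2 × 1.400000 = 28.2800
diesel: 32.7 × (2/2) = 32.7 × 1.000000 = 32.7000
cheese: 22.4 × (16/13) = 22.4 × 1.230769 = 27.5692
tea: 24.7 × (5/4) = 24.7 × 1.250000 = 30.8750
Index = Σ wᵢ·(p₁ᵢ/p₀ᵢ) = 28.2800 + 32.7000 + 27.5692 + 30.8750 = 119.4242

119.42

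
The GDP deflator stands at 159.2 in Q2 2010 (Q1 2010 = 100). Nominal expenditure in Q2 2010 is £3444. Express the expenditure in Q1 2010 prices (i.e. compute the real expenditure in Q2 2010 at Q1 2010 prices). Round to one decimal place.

Real = Nominal ÷ (Index/100) = 3444 ÷ (159.2/100)
     = 3444 ÷ 1.592 = 2163.3166

2163.3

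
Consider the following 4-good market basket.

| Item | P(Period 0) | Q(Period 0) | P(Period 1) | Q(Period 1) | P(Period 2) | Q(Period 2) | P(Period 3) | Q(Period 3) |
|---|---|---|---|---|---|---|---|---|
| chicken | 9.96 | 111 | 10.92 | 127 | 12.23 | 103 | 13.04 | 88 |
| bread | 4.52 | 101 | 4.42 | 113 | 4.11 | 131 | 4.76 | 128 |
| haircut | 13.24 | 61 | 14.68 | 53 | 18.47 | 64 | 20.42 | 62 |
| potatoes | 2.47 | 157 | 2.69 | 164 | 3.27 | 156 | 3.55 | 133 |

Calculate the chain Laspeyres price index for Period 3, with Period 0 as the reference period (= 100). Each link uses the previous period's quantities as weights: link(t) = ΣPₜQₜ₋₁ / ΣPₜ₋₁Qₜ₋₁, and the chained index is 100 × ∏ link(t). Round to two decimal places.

Link Period 0→Period 1:
ΣP(Period 1)Q(Period 0) = 10.92×111 + 4.42×101 + 14.68×61 + 2.69×157 = 1212.12 + 446.42 + 895.48 + 422.33 = 2976.35
ΣP(Period 0)Q(Period 0) = 9.96×111 + 4.52×101 + 13.24×61 + 2.47×157 = 1105.56 + 456.52 + 807.64 + 387.79 = 2757.51
link = 2976.35/2757.51 = 1.079361
Link Period 1→Period 2:
ΣP(Period 2)Q(Period 1) = 12.23×127 + 4.11×113 + 18.47×53 + 3.27×164 = 1553.21 + 464.43 + 978.91 + 536.28 = 3532.83
ΣP(Period 1)Q(Period 1) = 10.92×127 + 4.42×113 + 14.68×53 + 2.69×164 = 1386.84 + 499.46 + 778.04 + 441.16 = 3105.5
link = 3532.83/3105.5 = 1.137604
Link Period 2→Period 3:
ΣP(Period 3)Q(Period 2) = 13.04×103 + 4.76×131 + 20.42×64 + 3.55×156 = 1343.12 + 623.56 + 1306.88 + 553.8 = 3827.36
ΣP(Period 2)Q(Period 2) = 12.23×103 + 4.11×131 + 18.47×64 + 3.27×156 = 1259.69 + 538.41 + 1182.08 + 510.12 = 3490.3
link = 3827.36/3490.3 = 1.096570
Chained index = 100 × 1.079361 × 1.137604 × 1.096570 = 134.6464

134.65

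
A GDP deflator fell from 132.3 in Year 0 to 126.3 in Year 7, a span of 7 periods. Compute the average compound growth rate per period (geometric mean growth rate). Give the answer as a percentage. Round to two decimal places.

-0.66%

Growth factor = (126.3/132.3)^(1/7) = (0.954649)^(1/7) = 0.993392
Growth rate = 0.993392 − 1 = -0.006608 = -0.6608%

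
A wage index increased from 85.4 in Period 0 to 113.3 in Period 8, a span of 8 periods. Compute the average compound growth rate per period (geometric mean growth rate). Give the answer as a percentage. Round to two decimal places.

Growth factor = (113.3/85.4)^(1/8) = (1.326698)^(1/8) = 1.035968
Growth rate = 1.035968 − 1 = 0.035968 = 3.5968%

3.60%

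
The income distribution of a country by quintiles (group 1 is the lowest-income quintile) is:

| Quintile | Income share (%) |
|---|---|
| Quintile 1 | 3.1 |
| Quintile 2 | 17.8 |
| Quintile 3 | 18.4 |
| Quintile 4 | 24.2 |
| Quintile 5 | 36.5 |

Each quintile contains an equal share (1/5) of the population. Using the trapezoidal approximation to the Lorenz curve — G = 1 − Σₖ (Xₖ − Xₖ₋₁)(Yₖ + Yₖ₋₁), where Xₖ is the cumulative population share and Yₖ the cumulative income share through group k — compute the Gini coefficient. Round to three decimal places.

0.293

Cumulative income shares Yₖ: 0.0310, 0.2090, 0.3930, 0.6350, 1.0000
Σ (Xₖ−Xₖ₋₁)(Yₖ+Yₖ₋₁) = (1/5)(0.0310+0.0000) + (1/5)(0.2090+0.0310) + (1/5)(0.3930+0.2090) + (1/5)(0.6350+0.3930) + (1/5)(1.0000+0.6350)
  = 0.0062 + 0.0480 + 0.1204 + 0.2056 + 0.3270 = 0.7072
G = 1 − 0.7072 = 0.2928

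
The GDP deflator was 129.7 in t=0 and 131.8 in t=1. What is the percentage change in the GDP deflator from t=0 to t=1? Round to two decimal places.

1.62%

Change = (131.8 − 129.7) / 129.7 × 100
       = 2.1 / 129.7 × 100 = 1.6191%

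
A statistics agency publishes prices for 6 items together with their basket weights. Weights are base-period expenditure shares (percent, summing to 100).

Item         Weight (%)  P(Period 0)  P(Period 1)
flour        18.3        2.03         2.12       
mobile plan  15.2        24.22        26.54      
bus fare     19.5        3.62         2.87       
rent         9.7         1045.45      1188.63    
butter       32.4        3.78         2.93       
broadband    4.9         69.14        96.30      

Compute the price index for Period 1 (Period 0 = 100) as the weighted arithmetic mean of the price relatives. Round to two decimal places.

flour: 18.3 × (2.12/2.03) = 18.3 × 1.044335 = 19.1113
mobile plan: 15.2 × (26.54/24.22) = 15.2 × 1.095789 = 16.6560
bus fare: 19.5 × (2.87/3.62) = 19.5 × 0.792818 = 15.4599
rent: 9.7 × (1188.63/1045.45) = 9.7 × 1.136955 = 11.0285
butter: 32.4 × (2.93/3.78) = 32.4 × 0.775132 = 25.1143
broadband: 4.9 × (96.30/69.14) = 4.9 × 1.392826 = 6.8248
Index = Σ wᵢ·(p₁ᵢ/p₀ᵢ) = 19.1113 + 16.6560 + 15.4599 + 11.0285 + 25.1143 + 6.8248 = 94.1949

94.19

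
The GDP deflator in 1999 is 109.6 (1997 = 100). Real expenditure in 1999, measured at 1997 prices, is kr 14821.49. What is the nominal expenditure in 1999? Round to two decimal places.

Nominal = Real × (Index/100) = 14821.49 × (109.6/100)
        = 14821.49 × 1.096 = 16244.3530

16244.35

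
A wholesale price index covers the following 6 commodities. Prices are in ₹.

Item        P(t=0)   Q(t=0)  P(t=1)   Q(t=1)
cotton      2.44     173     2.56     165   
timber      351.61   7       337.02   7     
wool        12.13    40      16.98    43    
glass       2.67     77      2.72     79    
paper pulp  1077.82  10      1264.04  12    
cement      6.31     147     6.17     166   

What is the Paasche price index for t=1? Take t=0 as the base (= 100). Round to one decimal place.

113.3

Paasche price index uses current-period quantities as weights.
ΣP(t=1)·Q(t=1) = 2.56×165 + 337.02×7 + 16.98×43 + 2.72×79 + 1264.04×12 + 6.17×166 = 422.4 + 2359.14 + 730.14 + 214.88 + 15168.48 + 1024.22 = 19919.26
ΣP(t=0)·Q(t=1) = 2.44×165 + 351.61×7 + 12.13×43 + 2.67×79 + 1077.82×12 + 6.31×166 = 402.6 + 2461.27 + 521.59 + 210.93 + 12933.84 + 1047.46 = 17577.69
Index = 19919.26 / 17577.69 × 100 = 113.3213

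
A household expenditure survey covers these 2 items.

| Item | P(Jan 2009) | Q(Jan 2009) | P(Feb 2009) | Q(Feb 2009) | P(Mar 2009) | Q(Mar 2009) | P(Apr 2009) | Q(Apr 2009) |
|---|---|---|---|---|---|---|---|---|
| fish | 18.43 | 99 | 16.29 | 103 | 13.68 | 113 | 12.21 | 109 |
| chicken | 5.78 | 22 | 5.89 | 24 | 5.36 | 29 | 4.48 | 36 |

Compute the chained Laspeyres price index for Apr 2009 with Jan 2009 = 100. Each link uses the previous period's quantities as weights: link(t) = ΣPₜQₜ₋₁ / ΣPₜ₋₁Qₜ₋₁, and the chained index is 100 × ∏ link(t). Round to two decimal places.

66.95

Link Jan 2009→Feb 2009:
ΣP(Feb 2009)Q(Jan 2009) = 16.29×99 + 5.89×22 = 1612.71 + 129.58 = 1742.29
ΣP(Jan 2009)Q(Jan 2009) = 18.43×99 + 5.78×22 = 1824.57 + 127.16 = 1951.73
link = 1742.29/1951.73 = 0.892690
Link Feb 2009→Mar 2009:
ΣP(Mar 2009)Q(Feb 2009) = 13.68×103 + 5.36×24 = 1409.04 + 128.64 = 1537.68
ΣP(Feb 2009)Q(Feb 2009) = 16.29×103 + 5.89×24 = 1677.87 + 141.36 = 1819.23
link = 1537.68/1819.23 = 0.845237
Link Mar 2009→Apr 2009:
ΣP(Apr 2009)Q(Mar 2009) = 12.21×113 + 4.48×29 = 1379.73 + 129.92 = 1509.65
ΣP(Mar 2009)Q(Mar 2009) = 13.68×113 + 5.36×29 = 1545.84 + 155.44 = 1701.28
link = 1509.65/1701.28 = 0.887361
Chained index = 100 × 0.892690 × 0.845237 × 0.887361 = 66.9545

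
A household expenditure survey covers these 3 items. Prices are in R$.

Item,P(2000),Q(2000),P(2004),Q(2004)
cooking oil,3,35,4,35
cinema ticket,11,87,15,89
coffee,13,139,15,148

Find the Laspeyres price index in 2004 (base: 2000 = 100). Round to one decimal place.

Laspeyres price index uses base-period quantities as weights.
ΣP(2004)·Q(2000) = 4×35 + 15×87 + 15×139 = 140 + 1305 + 2085 = 3530
ΣP(2000)·Q(2000) = 3×35 + 11×87 + 13×139 = 105 + 957 + 1807 = 2869
Index = 3530 / 2869 × 100 = 123.0394

123.0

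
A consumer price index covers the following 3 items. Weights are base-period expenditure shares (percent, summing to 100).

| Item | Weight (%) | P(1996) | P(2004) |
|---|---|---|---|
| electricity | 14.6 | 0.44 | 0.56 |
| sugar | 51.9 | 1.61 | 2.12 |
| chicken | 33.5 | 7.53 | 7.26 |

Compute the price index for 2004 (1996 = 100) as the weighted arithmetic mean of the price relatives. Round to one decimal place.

119.2

electricity: 14.6 × (0.56/0.44) = 14.6 × 1.272727 = 18.5818
sugar: 51.9 × (2.12/1.61) = 51.9 × 1.316770 = 68.3404
chicken: 33.5 × (7.26/7.53) = 33.5 × 0.964143 = 32.2988
Index = Σ wᵢ·(p₁ᵢ/p₀ᵢ) = 18.5818 + 68.3404 + 32.2988 = 119.2210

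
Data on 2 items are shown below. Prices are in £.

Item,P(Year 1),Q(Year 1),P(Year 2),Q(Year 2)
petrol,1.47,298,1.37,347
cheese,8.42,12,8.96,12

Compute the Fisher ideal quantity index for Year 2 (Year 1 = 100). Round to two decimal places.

113.19

Laspeyres component (base-period weights):
ΣP(Year 1)Q(Year 2) = 1.47×347 + 8.42×12 = 510.09 + 101.04 = 611.13
ΣP(Year 1)Q(Year 1) = 1.47×298 + 8.42×12 = 438.06 + 101.04 = 539.1
L = 611.13 / 539.1 × 100 = 113.3612
Paasche component (current-period weights):
ΣP(Year 2)Q(Year 2) = 1.37×347 + 8.96×12 = 475.39 + 107.52 = 582.91
ΣP(Year 2)Q(Year 1) = 1.37×298 + 8.96×12 = 408.26 + 107.52 = 515.78
P = 582.91 / 515.78 × 100 = 113.0152
Fisher = √(L × P) = √(113.3612 × 113.0152) = 113.1881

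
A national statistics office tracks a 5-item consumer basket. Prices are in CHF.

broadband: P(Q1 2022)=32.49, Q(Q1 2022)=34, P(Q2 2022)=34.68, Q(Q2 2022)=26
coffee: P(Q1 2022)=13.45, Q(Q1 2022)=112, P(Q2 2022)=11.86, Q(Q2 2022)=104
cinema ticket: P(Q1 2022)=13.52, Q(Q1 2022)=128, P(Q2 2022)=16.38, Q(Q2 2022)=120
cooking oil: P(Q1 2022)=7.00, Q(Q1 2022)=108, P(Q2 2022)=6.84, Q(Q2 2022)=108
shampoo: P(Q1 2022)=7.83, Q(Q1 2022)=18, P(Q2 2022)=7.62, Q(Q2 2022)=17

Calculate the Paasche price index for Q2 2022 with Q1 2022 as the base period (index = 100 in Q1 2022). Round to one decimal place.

Paasche price index uses current-period quantities as weights.
ΣP(Q2 2022)·Q(Q2 2022) = 34.68×26 + 11.86×104 + 16.38×120 + 6.84×108 + 7.62×17 = 901.68 + 1233.44 + 1965.6 + 738.72 + 129.54 = 4968.98
ΣP(Q1 2022)·Q(Q2 2022) = 32.49×26 + 13.45×104 + 13.52×120 + 7.00×108 + 7.83×17 = 844.74 + 1398.8 + 1622.4 + 756 + 133.11 = 4755.05
Index = 4968.98 / 4755.05 × 100 = 104.4990

104.5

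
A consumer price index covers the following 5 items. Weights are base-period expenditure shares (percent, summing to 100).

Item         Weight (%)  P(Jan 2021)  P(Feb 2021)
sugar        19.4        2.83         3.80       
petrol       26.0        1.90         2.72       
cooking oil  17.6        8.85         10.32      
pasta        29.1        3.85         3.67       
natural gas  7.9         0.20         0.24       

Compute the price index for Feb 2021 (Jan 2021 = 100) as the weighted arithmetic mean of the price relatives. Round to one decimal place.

sugar: 19.4 × (3.80/2.83) = 19.4 × 1.342756 = 26.0495
petrol: 26.0 × (2.72/1.90) = 26.0 × 1.431579 = 37.2211
cooking oil: 17.6 × (10.32/8.85) = 17.6 × 1.166102 = 20.5234
pasta: 29.1 × (3.67/3.85) = 29.1 × 0.953247 = 27.7395
natural gas: 7.9 × (0.24/0.20) = 7.9 × 1.200000 = 9.4800
Index = Σ wᵢ·(p₁ᵢ/p₀ᵢ) = 26.0495 + 37.2211 + 20.5234 + 27.7395 + 9.4800 = 121.0134

121.0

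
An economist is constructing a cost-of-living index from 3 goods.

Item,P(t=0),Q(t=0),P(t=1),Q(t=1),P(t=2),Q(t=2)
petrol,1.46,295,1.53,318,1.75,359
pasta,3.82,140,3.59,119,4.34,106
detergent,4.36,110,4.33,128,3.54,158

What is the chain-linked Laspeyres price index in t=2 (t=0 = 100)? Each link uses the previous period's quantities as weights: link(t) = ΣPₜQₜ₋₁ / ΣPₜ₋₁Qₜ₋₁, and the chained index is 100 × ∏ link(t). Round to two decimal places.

Link t=0→t=1:
ΣP(t=1)Q(t=0) = 1.53×295 + 3.59×140 + 4.33×110 = 451.35 + 502.6 + 476.3 = 1430.25
ΣP(t=0)Q(t=0) = 1.46×295 + 3.82×140 + 4.36×110 = 430.7 + 534.8 + 479.6 = 1445.1
link = 1430.25/1445.1 = 0.989724
Link t=1→t=2:
ΣP(t=2)Q(t=1) = 1.75×318 + 4.34×119 + 3.54×128 = 556.5 + 516.46 + 453.12 = 1526.08
ΣP(t=1)Q(t=1) = 1.53×318 + 3.59×119 + 4.33×128 = 486.54 + 427.21 + 554.24 = 1467.99
link = 1526.08/1467.99 = 1.039571
Chained index = 100 × 0.989724 × 1.039571 = 102.8888

102.89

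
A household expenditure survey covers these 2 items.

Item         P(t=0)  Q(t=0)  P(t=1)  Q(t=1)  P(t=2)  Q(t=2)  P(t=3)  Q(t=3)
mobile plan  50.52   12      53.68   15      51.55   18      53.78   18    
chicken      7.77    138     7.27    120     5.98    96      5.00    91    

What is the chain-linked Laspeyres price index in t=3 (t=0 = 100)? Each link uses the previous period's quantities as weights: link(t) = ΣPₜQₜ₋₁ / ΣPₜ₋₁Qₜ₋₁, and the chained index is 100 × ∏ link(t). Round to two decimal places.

84.09

Link t=0→t=1:
ΣP(t=1)Q(t=0) = 53.68×12 + 7.27×138 = 644.16 + 1003.26 = 1647.42
ΣP(t=0)Q(t=0) = 50.52×12 + 7.77×138 = 606.24 + 1072.26 = 1678.5
link = 1647.42/1678.5 = 0.981483
Link t=1→t=2:
ΣP(t=2)Q(t=1) = 51.55×15 + 5.98×120 = 773.25 + 717.6 = 1490.85
ΣP(t=1)Q(t=1) = 53.68×15 + 7.27×120 = 805.2 + 872.4 = 1677.6
link = 1490.85/1677.6 = 0.888680
Link t=2→t=3:
ΣP(t=3)Q(t=2) = 53.78×18 + 5.00×96 = 968.04 + 480 = 1448.04
ΣP(t=2)Q(t=2) = 51.55×18 + 5.98×96 = 927.9 + 574.08 = 1501.98
link = 1448.04/1501.98 = 0.964087
Chained index = 100 × 0.981483 × 0.888680 × 0.964087 = 84.0901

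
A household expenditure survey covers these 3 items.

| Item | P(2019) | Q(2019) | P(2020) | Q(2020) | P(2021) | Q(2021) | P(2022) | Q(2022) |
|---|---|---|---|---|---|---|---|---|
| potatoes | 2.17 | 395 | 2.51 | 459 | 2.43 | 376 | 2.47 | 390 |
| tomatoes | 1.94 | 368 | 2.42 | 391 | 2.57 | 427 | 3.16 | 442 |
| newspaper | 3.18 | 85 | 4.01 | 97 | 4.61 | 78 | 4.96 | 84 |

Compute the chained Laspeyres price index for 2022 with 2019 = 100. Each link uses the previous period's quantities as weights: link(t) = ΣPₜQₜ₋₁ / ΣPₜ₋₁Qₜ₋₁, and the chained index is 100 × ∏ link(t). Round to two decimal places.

140.07

Link 2019→2020:
ΣP(2020)Q(2019) = 2.51×395 + 2.42×368 + 4.01×85 = 991.45 + 890.56 + 340.85 = 2222.86
ΣP(2019)Q(2019) = 2.17×395 + 1.94×368 + 3.18×85 = 857.15 + 713.92 + 270.3 = 1841.37
link = 2222.86/1841.37 = 1.207177
Link 2020→2021:
ΣP(2021)Q(2020) = 2.43×459 + 2.57×391 + 4.61×97 = 1115.37 + 1004.87 + 447.17 = 2567.41
ΣP(2020)Q(2020) = 2.51×459 + 2.42×391 + 4.01×97 = 1152.09 + 946.22 + 388.97 = 2487.28
link = 2567.41/2487.28 = 1.032216
Link 2021→2022:
ΣP(2022)Q(2021) = 2.47×376 + 3.16×427 + 4.96×78 = 928.72 + 1349.32 + 386.88 = 2664.92
ΣP(2021)Q(2021) = 2.43×376 + 2.57×427 + 4.61×78 = 913.68 + 1097.39 + 359.58 = 2370.65
link = 2664.92/2370.65 = 1.124131
Chained index = 100 × 1.207177 × 1.032216 × 1.124131 = 140.0743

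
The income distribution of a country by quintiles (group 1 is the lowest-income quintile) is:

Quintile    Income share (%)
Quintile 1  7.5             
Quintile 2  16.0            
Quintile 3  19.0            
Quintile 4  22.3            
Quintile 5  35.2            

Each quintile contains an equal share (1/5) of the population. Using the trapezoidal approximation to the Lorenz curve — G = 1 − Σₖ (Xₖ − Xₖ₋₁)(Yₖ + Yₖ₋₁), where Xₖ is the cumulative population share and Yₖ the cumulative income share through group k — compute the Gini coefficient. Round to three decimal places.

0.247

Cumulative income shares Yₖ: 0.0750, 0.2350, 0.4250, 0.6480, 1.0000
Σ (Xₖ−Xₖ₋₁)(Yₖ+Yₖ₋₁) = (1/5)(0.0750+0.0000) + (1/5)(0.2350+0.0750) + (1/5)(0.4250+0.2350) + (1/5)(0.6480+0.4250) + (1/5)(1.0000+0.6480)
  = 0.0150 + 0.0620 + 0.1320 + 0.2146 + 0.3296 = 0.7532
G = 1 − 0.7532 = 0.2468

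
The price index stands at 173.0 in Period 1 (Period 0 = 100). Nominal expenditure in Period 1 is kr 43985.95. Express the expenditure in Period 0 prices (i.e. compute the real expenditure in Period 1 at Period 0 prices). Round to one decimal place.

25425.4

Real = Nominal ÷ (Index/100) = 43985.95 ÷ (173.0/100)
     = 43985.95 ÷ 1.730 = 25425.4046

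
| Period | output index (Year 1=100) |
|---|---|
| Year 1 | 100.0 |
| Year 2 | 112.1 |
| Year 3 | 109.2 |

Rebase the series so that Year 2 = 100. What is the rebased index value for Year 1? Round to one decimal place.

Rebased(Year 1) = 100.0 / 112.1 × 100 = 89.2061

89.2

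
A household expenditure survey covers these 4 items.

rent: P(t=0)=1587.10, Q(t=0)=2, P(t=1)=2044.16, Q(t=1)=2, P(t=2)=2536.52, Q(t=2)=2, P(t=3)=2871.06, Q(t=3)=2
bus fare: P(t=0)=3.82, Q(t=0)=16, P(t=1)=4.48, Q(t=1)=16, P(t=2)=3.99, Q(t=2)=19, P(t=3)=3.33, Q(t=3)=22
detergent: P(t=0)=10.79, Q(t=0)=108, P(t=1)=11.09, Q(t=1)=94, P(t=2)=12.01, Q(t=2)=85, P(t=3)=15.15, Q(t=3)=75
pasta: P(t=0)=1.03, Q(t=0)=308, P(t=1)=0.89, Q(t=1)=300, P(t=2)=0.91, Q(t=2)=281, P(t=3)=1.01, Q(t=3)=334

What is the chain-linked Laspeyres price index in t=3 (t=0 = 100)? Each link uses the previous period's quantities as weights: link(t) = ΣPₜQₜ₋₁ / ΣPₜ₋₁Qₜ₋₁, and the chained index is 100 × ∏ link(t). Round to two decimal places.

163.85

Link t=0→t=1:
ΣP(t=1)Q(t=0) = 2044.16×2 + 4.48×16 + 11.09×108 + 0.89×308 = 4088.32 + 71.68 + 1197.72 + 274.12 = 5631.84
ΣP(t=0)Q(t=0) = 1587.10×2 + 3.82×16 + 10.79×108 + 1.03×308 = 3174.2 + 61.12 + 1165.32 + 317.24 = 4717.88
link = 5631.84/4717.88 = 1.193723
Link t=1→t=2:
ΣP(t=2)Q(t=1) = 2536.52×2 + 3.99×16 + 12.01×94 + 0.91×300 = 5073.04 + 63.84 + 1128.94 + 273 = 6538.82
ΣP(t=1)Q(t=1) = 2044.16×2 + 4.48×16 + 11.09×94 + 0.89×300 = 4088.32 + 71.68 + 1042.46 + 267 = 5469.46
link = 6538.82/5469.46 = 1.195515
Link t=2→t=3:
ΣP(t=3)Q(t=2) = 2871.06×2 + 3.33×19 + 15.15×85 + 1.01×281 = 5742.12 + 63.27 + 1287.75 + 283.81 = 7376.95
ΣP(t=2)Q(t=2) = 2536.52×2 + 3.99×19 + 12.01×85 + 0.91×281 = 5073.04 + 75.81 + 1020.85 + 255.71 = 6425.41
link = 7376.95/6425.41 = 1.148090
Chained index = 100 × 1.193723 × 1.195515 × 1.148090 = 163.8454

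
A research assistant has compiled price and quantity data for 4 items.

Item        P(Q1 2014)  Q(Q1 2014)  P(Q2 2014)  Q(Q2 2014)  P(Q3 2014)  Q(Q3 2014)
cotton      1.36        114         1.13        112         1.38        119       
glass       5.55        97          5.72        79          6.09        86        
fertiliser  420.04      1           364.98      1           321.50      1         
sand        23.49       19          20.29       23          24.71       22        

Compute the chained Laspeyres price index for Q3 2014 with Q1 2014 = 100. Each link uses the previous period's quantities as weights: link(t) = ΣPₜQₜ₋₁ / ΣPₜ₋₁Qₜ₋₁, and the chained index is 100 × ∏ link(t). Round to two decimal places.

99.47

Link Q1 2014→Q2 2014:
ΣP(Q2 2014)Q(Q1 2014) = 1.13×114 + 5.72×97 + 364.98×1 + 20.29×19 = 128.82 + 554.84 + 364.98 + 385.51 = 1434.15
ΣP(Q1 2014)Q(Q1 2014) = 1.36×114 + 5.55×97 + 420.04×1 + 23.49×19 = 155.04 + 538.35 + 420.04 + 446.31 = 1559.74
link = 1434.15/1559.74 = 0.919480
Link Q2 2014→Q3 2014:
ΣP(Q3 2014)Q(Q2 2014) = 1.38×112 + 6.09×79 + 321.50×1 + 24.71×23 = 154.56 + 481.11 + 321.5 + 568.33 = 1525.5
ΣP(Q2 2014)Q(Q2 2014) = 1.13×112 + 5.72×79 + 364.98×1 + 20.29×23 = 126.56 + 451.88 + 364.98 + 466.67 = 1410.09
link = 1525.5/1410.09 = 1.081846
Chained index = 100 × 0.919480 × 1.081846 = 99.4736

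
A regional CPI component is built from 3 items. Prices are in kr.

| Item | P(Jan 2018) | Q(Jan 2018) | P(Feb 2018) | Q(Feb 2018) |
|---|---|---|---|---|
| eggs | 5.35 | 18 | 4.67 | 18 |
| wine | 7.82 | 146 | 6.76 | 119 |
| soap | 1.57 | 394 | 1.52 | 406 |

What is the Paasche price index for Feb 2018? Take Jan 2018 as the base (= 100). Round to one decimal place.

90.5

Paasche price index uses current-period quantities as weights.
ΣP(Feb 2018)·Q(Feb 2018) = 4.67×18 + 6.76×119 + 1.52×406 = 84.06 + 804.44 + 617.12 = 1505.62
ΣP(Jan 2018)·Q(Feb 2018) = 5.35×18 + 7.82×119 + 1.57×406 = 96.3 + 930.58 + 637.42 = 1664.3
Index = 1505.62 / 1664.3 × 100 = 90.4657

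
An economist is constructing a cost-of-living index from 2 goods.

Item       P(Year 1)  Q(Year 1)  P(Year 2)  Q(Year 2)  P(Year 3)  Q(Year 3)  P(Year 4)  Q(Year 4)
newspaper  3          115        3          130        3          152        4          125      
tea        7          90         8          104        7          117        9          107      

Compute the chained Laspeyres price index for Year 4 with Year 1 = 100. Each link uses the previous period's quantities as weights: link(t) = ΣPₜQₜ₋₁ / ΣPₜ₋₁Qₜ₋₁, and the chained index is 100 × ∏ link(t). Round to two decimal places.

Link Year 1→Year 2:
ΣP(Year 2)Q(Year 1) = 3×115 + 8×90 = 345 + 720 = 1065
ΣP(Year 1)Q(Year 1) = 3×115 + 7×90 = 345 + 630 = 975
link = 1065/975 = 1.092308
Link Year 2→Year 3:
ΣP(Year 3)Q(Year 2) = 3×130 + 7×104 = 390 + 728 = 1118
ΣP(Year 2)Q(Year 2) = 3×130 + 8×104 = 390 + 832 = 1222
link = 1118/1222 = 0.914894
Link Year 3→Year 4:
ΣP(Year 4)Q(Year 3) = 4×152 + 9×117 = 608 + 1053 = 1661
ΣP(Year 3)Q(Year 3) = 3×152 + 7×117 = 456 + 819 = 1275
link = 1661/1275 = 1.302745
Chained index = 100 × 1.092308 × 0.914894 × 1.302745 = 130.1892

130.19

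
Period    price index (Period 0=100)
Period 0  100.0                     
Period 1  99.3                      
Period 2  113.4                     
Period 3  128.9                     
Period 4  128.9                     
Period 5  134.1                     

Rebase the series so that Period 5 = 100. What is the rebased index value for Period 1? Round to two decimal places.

Rebased(Period 1) = 99.3 / 134.1 × 100 = 74.0492

74.05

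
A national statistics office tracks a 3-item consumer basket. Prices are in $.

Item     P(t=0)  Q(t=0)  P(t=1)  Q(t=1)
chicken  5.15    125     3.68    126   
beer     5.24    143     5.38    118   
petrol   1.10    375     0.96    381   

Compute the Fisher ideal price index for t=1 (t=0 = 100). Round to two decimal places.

Laspeyres component (base-period weights):
ΣP(t=1)Q(t=0) = 3.68×125 + 5.38×143 + 0.96×375 = 460 + 769.34 + 360 = 1589.34
ΣP(t=0)Q(t=0) = 5.15×125 + 5.24×143 + 1.10×375 = 643.75 + 749.32 + 412.5 = 1805.57
L = 1589.34 / 1805.57 × 100 = 88.0243
Paasche component (current-period weights):
ΣP(t=1)Q(t=1) = 3.68×126 + 5.38×118 + 0.96×381 = 463.68 + 634.84 + 365.76 = 1464.28
ΣP(t=0)Q(t=1) = 5.15×126 + 5.24×118 + 1.10×381 = 648.9 + 618.32 + 419.1 = 1686.32
P = 1464.28 / 1686.32 × 100 = 86.8329
Fisher = √(L × P) = √(88.0243 × 86.8329) = 87.4265

87.43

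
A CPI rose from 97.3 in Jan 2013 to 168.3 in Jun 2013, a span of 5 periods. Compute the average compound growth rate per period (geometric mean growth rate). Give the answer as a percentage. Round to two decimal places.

Growth factor = (168.3/97.3)^(1/5) = (1.729702)^(1/5) = 1.115820
Growth rate = 1.115820 − 1 = 0.115820 = 11.5820%

11.58%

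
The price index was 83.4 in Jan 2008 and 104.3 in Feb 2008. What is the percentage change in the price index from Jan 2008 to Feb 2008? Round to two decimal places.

25.06%

Change = (104.3 − 83.4) / 83.4 × 100
       = 20.9 / 83.4 × 100 = 25.0600%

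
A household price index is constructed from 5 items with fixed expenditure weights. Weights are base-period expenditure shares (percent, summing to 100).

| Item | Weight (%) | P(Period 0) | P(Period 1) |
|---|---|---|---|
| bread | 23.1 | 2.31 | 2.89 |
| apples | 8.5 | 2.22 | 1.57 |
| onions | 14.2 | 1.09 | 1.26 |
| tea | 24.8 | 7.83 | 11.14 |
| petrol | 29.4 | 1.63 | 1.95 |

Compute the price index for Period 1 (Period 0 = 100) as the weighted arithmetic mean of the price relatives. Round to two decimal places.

121.78

bread: 23.1 × (2.89/2.31) = 23.1 × 1.251082 = 28.9000
apples: 8.5 × (1.57/2.22) = 8.5 × 0.707207 = 6.0113
onions: 14.2 × (1.26/1.09) = 14.2 × 1.155963 = 16.4147
tea: 24.8 × (11.14/7.83) = 24.8 × 1.422733 = 35.2838
petrol: 29.4 × (1.95/1.63) = 29.4 × 1.196319 = 35.1718
Index = Σ wᵢ·(p₁ᵢ/p₀ᵢ) = 28.9000 + 6.0113 + 16.4147 + 35.2838 + 35.1718 = 121.7815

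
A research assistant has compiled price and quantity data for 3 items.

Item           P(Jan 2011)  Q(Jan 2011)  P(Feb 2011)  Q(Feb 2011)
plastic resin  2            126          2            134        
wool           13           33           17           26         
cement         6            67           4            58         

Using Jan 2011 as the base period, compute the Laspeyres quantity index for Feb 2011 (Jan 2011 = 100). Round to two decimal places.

Laspeyres quantity index uses base-period prices as weights.
ΣP(Jan 2011)·Q(Feb 2011) = 2×134 + 13×26 + 6×58 = 268 + 338 + 348 = 954
ΣP(Jan 2011)·Q(Jan 2011) = 2×126 + 13×33 + 6×67 = 252 + 429 + 402 = 1083
Index = 954 / 1083 × 100 = 88.0886

88.09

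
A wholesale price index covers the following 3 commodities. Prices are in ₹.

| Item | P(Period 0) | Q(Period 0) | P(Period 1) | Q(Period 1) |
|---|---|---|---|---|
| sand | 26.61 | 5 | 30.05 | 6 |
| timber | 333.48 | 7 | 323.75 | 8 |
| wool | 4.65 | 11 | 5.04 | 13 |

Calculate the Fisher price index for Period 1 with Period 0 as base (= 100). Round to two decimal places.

Laspeyres component (base-period weights):
ΣP(Period 1)Q(Period 0) = 30.05×5 + 323.75×7 + 5.04×11 = 150.25 + 2266.25 + 55.44 = 2471.94
ΣP(Period 0)Q(Period 0) = 26.61×5 + 333.48×7 + 4.65×11 = 133.05 + 2334.36 + 51.15 = 2518.56
L = 2471.94 / 2518.56 × 100 = 98.1489
Paasche component (current-period weights):
ΣP(Period 1)Q(Period 1) = 30.05×6 + 323.75×8 + 5.04×13 = 180.3 + 2590 + 65.52 = 2835.82
ΣP(Period 0)Q(Period 1) = 26.61×6 + 333.48×8 + 4.65×13 = 159.66 + 2667.84 + 60.45 = 2887.95
P = 2835.82 / 2887.95 × 100 = 98.1949
Fisher = √(L × P) = √(98.1489 × 98.1949) = 98.1719

98.17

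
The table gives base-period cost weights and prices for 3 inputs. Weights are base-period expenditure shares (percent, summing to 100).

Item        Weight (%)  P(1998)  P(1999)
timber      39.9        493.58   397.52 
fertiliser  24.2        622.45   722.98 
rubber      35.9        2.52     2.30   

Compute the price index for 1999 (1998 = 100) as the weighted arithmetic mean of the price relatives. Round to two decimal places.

timber: 39.9 × (397.52/493.58) = 39.9 × 0.805381 = 32.1347
fertiliser: 24.2 × (722.98/622.45) = 24.2 × 1.161507 = 28.1085
rubber: 35.9 × (2.30/2.52) = 35.9 × 0.912698 = 32.7659
Index = Σ wᵢ·(p₁ᵢ/p₀ᵢ) = 32.1347 + 28.1085 + 32.7659 = 93.0090

93.01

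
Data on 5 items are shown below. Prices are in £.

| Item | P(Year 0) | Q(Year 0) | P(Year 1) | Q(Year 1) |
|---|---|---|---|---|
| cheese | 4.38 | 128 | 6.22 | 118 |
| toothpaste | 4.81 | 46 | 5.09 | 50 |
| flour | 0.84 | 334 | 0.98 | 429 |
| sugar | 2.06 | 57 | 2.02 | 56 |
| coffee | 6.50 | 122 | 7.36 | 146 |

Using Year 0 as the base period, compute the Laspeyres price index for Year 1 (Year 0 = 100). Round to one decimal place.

Laspeyres price index uses base-period quantities as weights.
ΣP(Year 1)·Q(Year 0) = 6.22×128 + 5.09×46 + 0.98×334 + 2.02×57 + 7.36×122 = 796.16 + 234.14 + 327.32 + 115.14 + 897.92 = 2370.68
ΣP(Year 0)·Q(Year 0) = 4.38×128 + 4.81×46 + 0.84×334 + 2.06×57 + 6.50×122 = 560.64 + 221.26 + 280.56 + 117.42 + 793 = 1972.88
Index = 2370.68 / 1972.88 × 100 = 120.1634

120.2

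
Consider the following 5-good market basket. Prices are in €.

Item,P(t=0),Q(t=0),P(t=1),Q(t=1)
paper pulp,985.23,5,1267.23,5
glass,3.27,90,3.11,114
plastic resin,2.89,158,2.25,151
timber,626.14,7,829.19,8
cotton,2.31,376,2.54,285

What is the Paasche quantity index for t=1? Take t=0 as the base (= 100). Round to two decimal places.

104.78

Paasche quantity index uses current-period prices as weights.
ΣP(t=1)·Q(t=1) = 1267.23×5 + 3.11×114 + 2.25×151 + 829.19×8 + 2.54×285 = 6336.15 + 354.54 + 339.75 + 6633.52 + 723.9 = 14387.86
ΣP(t=1)·Q(t=0) = 1267.23×5 + 3.11×90 + 2.25×158 + 829.19×7 + 2.54×376 = 6336.15 + 279.9 + 355.5 + 5804.33 + 955.04 = 13730.92
Index = 14387.86 / 13730.92 × 100 = 104.7844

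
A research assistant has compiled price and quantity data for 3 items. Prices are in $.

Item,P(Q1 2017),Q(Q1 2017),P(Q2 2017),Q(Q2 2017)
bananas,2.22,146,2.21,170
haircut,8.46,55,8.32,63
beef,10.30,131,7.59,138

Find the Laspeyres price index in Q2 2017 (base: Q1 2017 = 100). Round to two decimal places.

82.97

Laspeyres price index uses base-period quantities as weights.
ΣP(Q2 2017)·Q(Q1 2017) = 2.21×146 + 8.32×55 + 7.59×131 = 322.66 + 457.6 + 994.29 = 1774.55
ΣP(Q1 2017)·Q(Q1 2017) = 2.22×146 + 8.46×55 + 10.30×131 = 324.12 + 465.3 + 1349.3 = 2138.72
Index = 1774.55 / 2138.72 × 100 = 82.9725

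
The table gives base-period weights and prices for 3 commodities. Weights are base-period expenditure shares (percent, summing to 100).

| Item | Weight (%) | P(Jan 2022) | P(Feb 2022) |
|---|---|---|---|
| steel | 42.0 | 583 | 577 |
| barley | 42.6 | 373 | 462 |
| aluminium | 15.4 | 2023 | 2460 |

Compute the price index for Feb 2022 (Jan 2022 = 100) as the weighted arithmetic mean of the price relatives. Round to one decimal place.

steel: 42.0 × (577/583) = 42.0 × 0.989708 = 41.5678
barley: 42.6 × (462/373) = 42.6 × 1.238606 = 52.7646
aluminium: 15.4 × (2460/2023) = 15.4 × 1.216016 = 18.7266
Index = Σ wᵢ·(p₁ᵢ/p₀ᵢ) = 41.5678 + 52.7646 + 18.7266 = 113.0590

113.1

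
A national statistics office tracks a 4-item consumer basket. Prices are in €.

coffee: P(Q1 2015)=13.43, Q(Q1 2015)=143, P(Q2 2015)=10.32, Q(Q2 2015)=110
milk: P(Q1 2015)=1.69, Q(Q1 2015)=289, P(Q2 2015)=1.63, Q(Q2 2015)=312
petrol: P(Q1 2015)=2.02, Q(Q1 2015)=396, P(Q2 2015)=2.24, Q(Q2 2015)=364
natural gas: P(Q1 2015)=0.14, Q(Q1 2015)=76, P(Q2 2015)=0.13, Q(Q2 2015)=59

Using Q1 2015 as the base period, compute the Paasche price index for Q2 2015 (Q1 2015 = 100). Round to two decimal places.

89.76

Paasche price index uses current-period quantities as weights.
ΣP(Q2 2015)·Q(Q2 2015) = 10.32×110 + 1.63×312 + 2.24×364 + 0.13×59 = 1135.2 + 508.56 + 815.36 + 7.67 = 2466.79
ΣP(Q1 2015)·Q(Q2 2015) = 13.43×110 + 1.69×312 + 2.02×364 + 0.14×59 = 1477.3 + 527.28 + 735.28 + 8.26 = 2748.12
Index = 2466.79 / 2748.12 × 100 = 89.7628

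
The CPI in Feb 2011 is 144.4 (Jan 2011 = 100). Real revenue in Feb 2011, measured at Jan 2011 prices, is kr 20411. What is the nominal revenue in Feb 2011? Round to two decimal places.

29473.48

Nominal = Real × (Index/100) = 20411 × (144.4/100)
        = 20411 × 1.444 = 29473.4840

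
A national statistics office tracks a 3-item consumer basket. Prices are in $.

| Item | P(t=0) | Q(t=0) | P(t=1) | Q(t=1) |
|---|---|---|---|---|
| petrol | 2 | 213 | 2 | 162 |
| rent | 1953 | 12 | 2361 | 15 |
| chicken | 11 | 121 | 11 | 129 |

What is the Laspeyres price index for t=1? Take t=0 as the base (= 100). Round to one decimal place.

119.4

Laspeyres price index uses base-period quantities as weights.
ΣP(t=1)·Q(t=0) = 2×213 + 2361×12 + 11×121 = 426 + 28332 + 1331 = 30089
ΣP(t=0)·Q(t=0) = 2×213 + 1953×12 + 11×121 = 426 + 23436 + 1331 = 25193
Index = 30089 / 25193 × 100 = 119.4340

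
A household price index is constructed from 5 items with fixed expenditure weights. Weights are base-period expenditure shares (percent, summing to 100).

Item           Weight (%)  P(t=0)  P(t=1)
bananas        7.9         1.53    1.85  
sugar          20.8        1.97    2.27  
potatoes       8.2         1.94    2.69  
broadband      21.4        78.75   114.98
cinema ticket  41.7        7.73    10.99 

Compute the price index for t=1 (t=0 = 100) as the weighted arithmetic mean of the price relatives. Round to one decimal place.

bananas: 7.9 × (1.85/1.53) = 7.9 × 1.209150 = 9.5523
sugar: 20.8 × (2.27/1.97) = 20.8 × 1.152284 = 23.9675
potatoes: 8.2 × (2.69/1.94) = 8.2 × 1.386598 = 11.3701
broadband: 21.4 × (114.98/78.75) = 21.4 × 1.460063 = 31.2454
cinema ticket: 41.7 × (10.99/7.73) = 41.7 × 1.421734 = 59.2863
Index = Σ wᵢ·(p₁ᵢ/p₀ᵢ) = 9.5523 + 23.9675 + 11.3701 + 31.2454 + 59.2863 = 135.4215

135.4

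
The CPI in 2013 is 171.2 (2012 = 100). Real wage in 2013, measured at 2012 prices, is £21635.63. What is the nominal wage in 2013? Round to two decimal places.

Nominal = Real × (Index/100) = 21635.63 × (171.2/100)
        = 21635.63 × 1.712 = 37040.1986

37040.20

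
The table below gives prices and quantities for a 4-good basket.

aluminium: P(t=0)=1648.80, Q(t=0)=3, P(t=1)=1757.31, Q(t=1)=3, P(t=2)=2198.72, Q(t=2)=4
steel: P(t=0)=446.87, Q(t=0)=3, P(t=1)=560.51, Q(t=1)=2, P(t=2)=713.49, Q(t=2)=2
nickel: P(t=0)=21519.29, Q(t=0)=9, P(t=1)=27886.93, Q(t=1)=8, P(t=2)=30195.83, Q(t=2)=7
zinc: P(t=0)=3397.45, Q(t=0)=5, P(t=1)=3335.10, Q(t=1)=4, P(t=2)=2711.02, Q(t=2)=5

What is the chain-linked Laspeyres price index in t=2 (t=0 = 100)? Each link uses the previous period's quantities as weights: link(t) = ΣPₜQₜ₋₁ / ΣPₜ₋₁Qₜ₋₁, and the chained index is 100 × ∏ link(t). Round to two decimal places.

135.76

Link t=0→t=1:
ΣP(t=1)Q(t=0) = 1757.31×3 + 560.51×3 + 27886.93×9 + 3335.10×5 = 5271.93 + 1681.53 + 250982.37 + 16675.5 = 274611.33
ΣP(t=0)Q(t=0) = 1648.80×3 + 446.87×3 + 21519.29×9 + 3397.45×5 = 4946.4 + 1340.61 + 193673.61 + 16987.25 = 216947.87
link = 274611.33/216947.87 = 1.265794
Link t=1→t=2:
ΣP(t=2)Q(t=1) = 2198.72×3 + 713.49×2 + 30195.83×8 + 2711.02×4 = 6596.16 + 1426.98 + 241566.64 + 10844.08 = 260433.86
ΣP(t=1)Q(t=1) = 1757.31×3 + 560.51×2 + 27886.93×8 + 3335.10×4 = 5271.93 + 1121.02 + 223095.44 + 13340.4 = 242828.79
link = 260433.86/242828.79 = 1.072500
Chained index = 100 × 1.265794 × 1.072500 = 135.7564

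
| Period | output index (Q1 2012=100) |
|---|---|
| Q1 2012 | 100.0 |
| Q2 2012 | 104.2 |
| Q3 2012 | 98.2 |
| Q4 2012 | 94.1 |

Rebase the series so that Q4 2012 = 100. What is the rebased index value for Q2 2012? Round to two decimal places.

110.73

Rebased(Q2 2012) = 104.2 / 94.1 × 100 = 110.7333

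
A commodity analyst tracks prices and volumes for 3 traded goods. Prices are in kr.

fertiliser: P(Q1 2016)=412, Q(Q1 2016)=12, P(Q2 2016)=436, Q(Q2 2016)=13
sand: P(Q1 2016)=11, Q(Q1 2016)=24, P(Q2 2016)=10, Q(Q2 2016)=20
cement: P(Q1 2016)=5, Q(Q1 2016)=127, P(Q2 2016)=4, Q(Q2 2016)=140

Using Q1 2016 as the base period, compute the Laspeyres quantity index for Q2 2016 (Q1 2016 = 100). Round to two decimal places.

Laspeyres quantity index uses base-period prices as weights.
ΣP(Q1 2016)·Q(Q2 2016) = 412×13 + 11×20 + 5×140 = 5356 + 220 + 700 = 6276
ΣP(Q1 2016)·Q(Q1 2016) = 412×12 + 11×24 + 5×127 = 4944 + 264 + 635 = 5843
Index = 6276 / 5843 × 100 = 107.4106

107.41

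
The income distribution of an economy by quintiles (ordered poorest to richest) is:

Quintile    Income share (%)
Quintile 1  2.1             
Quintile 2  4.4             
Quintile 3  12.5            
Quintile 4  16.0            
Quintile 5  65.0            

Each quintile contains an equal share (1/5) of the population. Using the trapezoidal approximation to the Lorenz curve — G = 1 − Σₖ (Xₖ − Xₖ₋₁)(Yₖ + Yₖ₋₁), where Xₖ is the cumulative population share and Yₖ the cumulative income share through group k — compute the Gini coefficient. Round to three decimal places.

0.550

Cumulative income shares Yₖ: 0.0210, 0.0650, 0.1900, 0.3500, 1.0000
Σ (Xₖ−Xₖ₋₁)(Yₖ+Yₖ₋₁) = (1/5)(0.0210+0.0000) + (1/5)(0.0650+0.0210) + (1/5)(0.1900+0.0650) + (1/5)(0.3500+0.1900) + (1/5)(1.0000+0.3500)
  = 0.0042 + 0.0172 + 0.0510 + 0.1080 + 0.2700 = 0.4504
G = 1 − 0.4504 = 0.5496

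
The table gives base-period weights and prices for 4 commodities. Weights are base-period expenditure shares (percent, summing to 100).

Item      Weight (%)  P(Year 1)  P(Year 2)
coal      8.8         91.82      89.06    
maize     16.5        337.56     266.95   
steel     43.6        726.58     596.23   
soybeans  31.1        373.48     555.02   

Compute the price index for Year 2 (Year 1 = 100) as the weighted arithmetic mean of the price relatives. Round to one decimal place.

103.6

coal: 8.8 × (89.06/91.82) = 8.8 × 0.969941 = 8.5355
maize: 16.5 × (266.95/337.56) = 16.5 × 0.790822 = 13.0486
steel: 43.6 × (596.23/726.58) = 43.6 × 0.820598 = 35.7781
soybeans: 31.1 × (555.02/373.48) = 31.1 × 1.486077 = 46.2170
Index = Σ wᵢ·(p₁ᵢ/p₀ᵢ) = 8.5355 + 13.0486 + 35.7781 + 46.2170 = 103.5791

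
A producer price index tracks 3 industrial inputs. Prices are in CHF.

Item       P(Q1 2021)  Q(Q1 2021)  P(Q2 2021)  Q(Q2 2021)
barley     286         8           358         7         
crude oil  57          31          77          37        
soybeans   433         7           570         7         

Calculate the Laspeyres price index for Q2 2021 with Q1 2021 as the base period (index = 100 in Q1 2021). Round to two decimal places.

Laspeyres price index uses base-period quantities as weights.
ΣP(Q2 2021)·Q(Q1 2021) = 358×8 + 77×31 + 570×7 = 2864 + 2387 + 3990 = 9241
ΣP(Q1 2021)·Q(Q1 2021) = 286×8 + 57×31 + 433×7 = 2288 + 1767 + 3031 = 7086
Index = 9241 / 7086 × 100 = 130.4121

130.41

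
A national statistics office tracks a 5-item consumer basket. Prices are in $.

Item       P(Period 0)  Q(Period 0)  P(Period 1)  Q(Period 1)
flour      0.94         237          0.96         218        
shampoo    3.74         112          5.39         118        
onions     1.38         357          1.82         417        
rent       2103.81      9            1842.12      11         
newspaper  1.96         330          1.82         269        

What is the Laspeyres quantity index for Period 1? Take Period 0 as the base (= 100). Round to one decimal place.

120.2

Laspeyres quantity index uses base-period prices as weights.
ΣP(Period 0)·Q(Period 1) = 0.94×218 + 3.74×118 + 1.38×417 + 2103.81×11 + 1.96×269 = 204.92 + 441.32 + 575.46 + 23141.91 + 527.24 = 24890.85
ΣP(Period 0)·Q(Period 0) = 0.94×237 + 3.74×112 + 1.38×357 + 2103.81×9 + 1.96×330 = 222.78 + 418.88 + 492.66 + 18934.29 + 646.8 = 20715.41
Index = 24890.85 / 20715.41 × 100 = 120.1562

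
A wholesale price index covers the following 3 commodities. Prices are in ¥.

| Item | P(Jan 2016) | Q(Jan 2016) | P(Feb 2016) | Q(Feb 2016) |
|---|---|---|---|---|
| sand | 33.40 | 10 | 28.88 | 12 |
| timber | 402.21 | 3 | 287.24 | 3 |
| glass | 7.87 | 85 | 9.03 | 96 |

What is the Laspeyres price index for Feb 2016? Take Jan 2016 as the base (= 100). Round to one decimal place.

Laspeyres price index uses base-period quantities as weights.
ΣP(Feb 2016)·Q(Jan 2016) = 28.88×10 + 287.24×3 + 9.03×85 = 288.8 + 861.72 + 767.55 = 1918.07
ΣP(Jan 2016)·Q(Jan 2016) = 33.40×10 + 402.21×3 + 7.87×85 = 334 + 1206.63 + 668.95 = 2209.58
Index = 1918.07 / 2209.58 × 100 = 86.8070

86.8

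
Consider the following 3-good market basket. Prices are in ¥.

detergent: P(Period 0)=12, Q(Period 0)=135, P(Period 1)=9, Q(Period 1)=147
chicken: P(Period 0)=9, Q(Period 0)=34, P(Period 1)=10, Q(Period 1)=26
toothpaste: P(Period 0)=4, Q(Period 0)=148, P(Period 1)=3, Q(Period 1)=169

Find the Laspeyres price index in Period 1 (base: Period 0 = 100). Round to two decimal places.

Laspeyres price index uses base-period quantities as weights.
ΣP(Period 1)·Q(Period 0) = 9×135 + 10×34 + 3×148 = 1215 + 340 + 444 = 1999
ΣP(Period 0)·Q(Period 0) = 12×135 + 9×34 + 4×148 = 1620 + 306 + 592 = 2518
Index = 1999 / 2518 × 100 = 79.3884

79.39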